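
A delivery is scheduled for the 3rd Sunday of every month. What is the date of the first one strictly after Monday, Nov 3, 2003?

Nov 2003 starts on a Saturday; its first Sunday is the 2nd, so the 3rd Sunday is the 16th — Nov 16, 2003.
Nov 16, 2003 is after Nov 3, 2003, so that is the next one.

Nov 16, 2003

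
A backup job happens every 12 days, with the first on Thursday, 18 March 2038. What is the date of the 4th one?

23 April 2038

The 4th occurrence is 3 intervals after the first: 3 × 12 = 36 days after 18 March 2038.
March has 31 days — 13 days to the end of March leaves 23.
23 days into April → 23 April 2038.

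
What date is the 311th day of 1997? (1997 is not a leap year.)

1997-11-07

January has 31 days (311 − 31 = 280 remain).
February has 28 days (280 − 28 = 252 remain).
March has 31 days (252 − 31 = 221 remain).
April has 30 days (221 − 30 = 191 remain).
May has 31 days (191 − 31 = 160 remain).
June has 30 days (160 − 30 = 130 remain).
July has 31 days (130 − 31 = 99 remain).
August has 31 days (99 − 31 = 68 remain).
September has 30 days (68 − 30 = 38 remain).
October has 31 days (38 − 31 = 7 remain).
7 into November → November 7.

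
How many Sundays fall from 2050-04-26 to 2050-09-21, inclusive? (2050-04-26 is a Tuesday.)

2050-04-26 is a Tuesday; the first Sunday on or after it is 2050-05-01 (5 days later).
From 2050-05-01 to 2050-09-21: 30 + 30 + 31 + 31 + 21 = 143 days (rest of May, June, July, August, September).
143 ÷ 7 = 20 full weeks with remainder 3, so 20 more Sundays after the first → 21.

21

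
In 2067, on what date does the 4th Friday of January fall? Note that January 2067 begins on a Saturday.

January 28, 2067

January 2067 begins on a Saturday, so the first Friday is January 7 (6 days later).
The 4th Friday is 3 weeks later: 7 + 21 = 28.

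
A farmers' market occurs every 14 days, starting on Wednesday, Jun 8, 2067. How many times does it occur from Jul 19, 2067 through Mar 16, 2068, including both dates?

18

Occurrences land 14·i days after Jun 8, 2067 for i = 0, 1, 2, …
Jul 19, 2067 is 41 days after the start; 41 ÷ 14 = 2 remainder 13; since the remainder is 13, round up to i = 3. First occurrence in the window: #4 on Jul 20, 2067 (3×14 = 42 days in).
Mar 16, 2068 is 282 days after the start; 282 ÷ 14 = 20 remainder 2. Last occurrence in the window: #21 on Mar 14, 2068.
Occurrences #4 through #21: 18 in total.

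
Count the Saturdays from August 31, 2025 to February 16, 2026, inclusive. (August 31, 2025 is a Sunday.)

24

August 31, 2025 is a Sunday; the first Saturday on or after it is September 6, 2025 (6 days later).
From September 6, 2025 to February 16, 2026: 24 + 31 + 30 + 31 + 31 + 16 = 163 days (rest of September, October, November, December, January, February).
163 ÷ 7 = 23 full weeks with remainder 2, so 23 more Saturdays after the first → 24.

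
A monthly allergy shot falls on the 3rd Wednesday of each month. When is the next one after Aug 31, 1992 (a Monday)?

Sep 16, 1992

Aug 1992 starts on a Saturday; its first Wednesday is the 5th, so the 3rd Wednesday is the 19th — Aug 19, 1992.
That is not after Aug 31, 1992, so look at Sep 1992.
Sep 1992 starts on a Tuesday; its first Wednesday is the 2nd, so the 3rd Wednesday is the 16th — Sep 16, 1992.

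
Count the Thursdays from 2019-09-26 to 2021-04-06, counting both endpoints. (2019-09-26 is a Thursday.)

2019-09-26 is a Thursday; the first Thursday on or after it is 2019-09-26.
From 2019-09-26 to 2021-04-06: 96 + 366 + 96 = 558 days (rest of 2019, 2020, to 2021-04-06 in 2021).
558 ÷ 7 = 79 full weeks with remainder 5, so 79 more Thursdays after the first → 80.

80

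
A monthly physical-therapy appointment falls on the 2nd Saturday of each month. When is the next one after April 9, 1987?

April 1987 starts on a Wednesday; its first Saturday is the 4th, so the 2nd Saturday is the 11th — April 11, 1987.
April 11, 1987 is after April 9, 1987, so that is the next one.

April 11, 1987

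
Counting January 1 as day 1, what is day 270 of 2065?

January has 31 days (270 − 31 = 239 remain).
February has 28 days (239 − 28 = 211 remain).
March has 31 days (211 − 31 = 180 remain).
April has 30 days (180 − 30 = 150 remain).
May has 31 days (150 − 31 = 119 remain).
June has 30 days (119 − 30 = 89 remain).
July has 31 days (89 − 31 = 58 remain).
August has 31 days (58 − 31 = 27 remain).
27 into September → September 27.

September 27, 2065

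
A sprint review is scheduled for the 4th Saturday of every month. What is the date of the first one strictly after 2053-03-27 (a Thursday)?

March 2053 starts on a Saturday; its first Saturday is the 1st, so the 4th Saturday is the 22nd — 2053-03-22.
That is not after 2053-03-27, so look at April 2053.
April 2053 starts on a Tuesday; its first Saturday is the 5th, so the 4th Saturday is the 26th — 2053-04-26.

2053-04-26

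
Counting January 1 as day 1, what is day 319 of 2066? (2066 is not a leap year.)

January has 31 days (319 − 31 = 288 remain).
February has 28 days (288 − 28 = 260 remain).
March has 31 days (260 − 31 = 229 remain).
April has 30 days (229 − 30 = 199 remain).
May has 31 days (199 − 31 = 168 remain).
June has 30 days (168 − 30 = 138 remain).
July has 31 days (138 − 31 = 107 remain).
August has 31 days (107 − 31 = 76 remain).
September has 30 days (76 − 30 = 46 remain).
October has 31 days (46 − 31 = 15 remain).
15 into November → November 15.

November 15, 2066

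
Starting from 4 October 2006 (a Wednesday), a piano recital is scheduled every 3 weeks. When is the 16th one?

The 16th occurrence is 15 intervals after the first: 15 × 21 = 315 days after 4 October 2006.
October has 31 days — 27 days to the end of October leaves 288.
November has 30 days (258 left).
December has 31 days (227 left).
January has 31 days (196 left).
February has 28 days (168 left).
March has 31 days (137 left).
April has 30 days (107 left).
May has 31 days (76 left).
June has 30 days (46 left).
July has 31 days (15 left).
15 days into August → 15 August 2007.

15 August 2007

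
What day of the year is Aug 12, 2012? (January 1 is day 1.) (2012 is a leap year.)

Days in months before Aug: 31 + 29 + 31 + 30 + 31 + 30 + 31 = 213.
Plus 12 days into Aug → day 225.

225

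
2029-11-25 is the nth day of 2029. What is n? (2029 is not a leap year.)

Days in months before November: 31 + 28 + 31 + 30 + 31 + 30 + 31 + 31 + 30 + 31 = 304.
Plus 25 days into November → day 329.

329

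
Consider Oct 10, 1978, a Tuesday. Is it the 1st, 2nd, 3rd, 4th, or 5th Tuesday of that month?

2nd

Day 10 falls in week ⌈10/7⌉ of the month.
Days 1–7 hold the 1st Tuesday, 8–14 the 2nd, 15–21 the 3rd, 22–28 the 4th, 29–31 the 5th.
10 is in the range for the 2nd.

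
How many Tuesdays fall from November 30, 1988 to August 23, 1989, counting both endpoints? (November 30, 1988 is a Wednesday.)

38

November 30, 1988 is a Wednesday; the first Tuesday on or after it is December 6, 1988 (6 days later).
From December 6, 1988 to August 23, 1989: 25 + 31 + 28 + 31 + 30 + 31 + 30 + 31 + 23 = 260 days (rest of December, January, February, March, April, May, June, July, August).
260 ÷ 7 = 37 full weeks with remainder 1, so 37 more Tuesdays after the first → 38.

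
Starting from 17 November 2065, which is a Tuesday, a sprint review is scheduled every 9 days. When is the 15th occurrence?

23 March 2066

The 15th occurrence is 14 intervals after the first: 14 × 9 = 126 days after 17 November 2065.
November has 30 days — 13 days to the end of November leaves 113.
December has 31 days (82 left).
January has 31 days (51 left).
February has 28 days (23 left).
23 days into March → 23 March 2066.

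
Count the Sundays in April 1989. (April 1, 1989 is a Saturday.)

5

April 1, 1989 is a Saturday; the first Sunday on or after it is April 2, 1989 (1 day later).
From April 2, 1989 to April 30, 1989 is 30 − 2 = 28 days.
28 ÷ 7 = 4 full weeks with remainder 0, so 4 more Sundays after the first → 5.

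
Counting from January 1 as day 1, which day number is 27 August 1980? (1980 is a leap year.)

240

Days in months before August: 31 + 29 + 31 + 30 + 31 + 30 + 31 = 213.
Plus 27 days into August → day 240.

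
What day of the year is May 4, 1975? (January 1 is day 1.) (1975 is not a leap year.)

Days in months before May: 31 + 28 + 31 + 30 = 120.
Plus 4 days into May → day 124.

124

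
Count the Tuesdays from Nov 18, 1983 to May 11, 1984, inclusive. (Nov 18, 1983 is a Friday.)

25

Nov 18, 1983 is a Friday; the first Tuesday on or after it is Nov 22, 1983 (4 days later).
From Nov 22, 1983 to May 11, 1984: 8 + 31 + 31 + 29 + 31 + 30 + 11 = 171 days (rest of Nov, Dec, Jan, Feb, Mar, Apr, May).
171 ÷ 7 = 24 full weeks with remainder 3, so 24 more Tuesdays after the first → 25.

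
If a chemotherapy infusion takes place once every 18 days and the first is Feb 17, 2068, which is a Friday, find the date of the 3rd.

Mar 24, 2068

The 3rd occurrence is 2 intervals after the first: 2 × 18 = 36 days after Feb 17, 2068.
Feb has 29 days — 12 days to the end of Feb leaves 24.
24 days into Mar → Mar 24, 2068.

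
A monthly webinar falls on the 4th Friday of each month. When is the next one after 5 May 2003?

23 May 2003

May 2003 starts on a Thursday; its first Friday is the 2nd, so the 4th Friday is the 23rd — 23 May 2003.
23 May 2003 is after 5 May 2003, so that is the next one.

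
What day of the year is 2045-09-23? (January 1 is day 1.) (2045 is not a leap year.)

Days in months before September: 31 + 28 + 31 + 30 + 31 + 30 + 31 + 31 = 243.
Plus 23 days into September → day 266.

266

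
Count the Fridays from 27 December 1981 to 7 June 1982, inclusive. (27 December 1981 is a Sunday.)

27 December 1981 is a Sunday; the first Friday on or after it is 1 January 1982 (5 days later).
From 1 January 1982 to 7 June 1982: 30 + 28 + 31 + 30 + 31 + 7 = 157 days (rest of January, February, March, April, May, June).
157 ÷ 7 = 22 full weeks with remainder 3, so 22 more Fridays after the first → 23.

23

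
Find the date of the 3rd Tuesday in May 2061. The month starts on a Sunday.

May 17, 2061

May 2061 begins on a Sunday, so the first Tuesday is May 3 (2 days later).
The 3rd Tuesday is 2 weeks later: 3 + 14 = 17.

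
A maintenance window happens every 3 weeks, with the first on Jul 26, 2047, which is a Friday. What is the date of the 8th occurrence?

The 8th occurrence is 7 intervals after the first: 7 × 21 = 147 days after Jul 26, 2047.
Jul has 31 days — 5 days to the end of Jul leaves 142.
Aug has 31 days (111 left).
Sep has 30 days (81 left).
Oct has 31 days (50 left).
Nov has 30 days (20 left).
20 days into Dec → Dec 20, 2047.

Dec 20, 2047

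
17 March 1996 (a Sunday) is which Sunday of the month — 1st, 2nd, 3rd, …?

Day 17 falls in week ⌈17/7⌉ of the month.
Days 1–7 hold the 1st Sunday, 8–14 the 2nd, 15–21 the 3rd, 22–28 the 4th, 29–31 the 5th.
17 is in the range for the 3rd.

3rd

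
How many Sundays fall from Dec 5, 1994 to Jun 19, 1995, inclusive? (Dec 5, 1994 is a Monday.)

Dec 5, 1994 is a Monday; the first Sunday on or after it is Dec 11, 1994 (6 days later).
From Dec 11, 1994 to Jun 19, 1995: 20 + 31 + 28 + 31 + 30 + 31 + 19 = 190 days (rest of Dec, Jan, Feb, Mar, Apr, May, Jun).
190 ÷ 7 = 27 full weeks with remainder 1, so 27 more Sundays after the first → 28.

28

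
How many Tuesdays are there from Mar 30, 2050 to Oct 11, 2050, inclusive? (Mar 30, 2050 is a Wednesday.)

Mar 30, 2050 is a Wednesday; the first Tuesday on or after it is Apr 5, 2050 (6 days later).
From Apr 5, 2050 to Oct 11, 2050: 25 + 31 + 30 + 31 + 31 + 30 + 11 = 189 days (rest of Apr, May, Jun, Jul, Aug, Sep, Oct).
189 ÷ 7 = 27 full weeks with remainder 0, so 27 more Tuesdays after the first → 28.

28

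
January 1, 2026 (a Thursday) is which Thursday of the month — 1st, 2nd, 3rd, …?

1st

Day 1 falls in week ⌈1/7⌉ of the month.
Days 1–7 hold the 1st Thursday, 8–14 the 2nd, 15–21 the 3rd, 22–28 the 4th, 29–31 the 5th.
1 is in the range for the 1st.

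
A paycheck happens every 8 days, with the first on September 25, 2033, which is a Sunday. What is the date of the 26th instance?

April 13, 2034

The 26th occurrence is 25 intervals after the first: 25 × 8 = 200 days after September 25, 2033.
September has 30 days — 5 days to the end of September leaves 195.
October has 31 days (164 left).
November has 30 days (134 left).
December has 31 days (103 left).
January has 31 days (72 left).
February has 28 days (44 left).
March has 31 days (13 left).
13 days into April → April 13, 2034.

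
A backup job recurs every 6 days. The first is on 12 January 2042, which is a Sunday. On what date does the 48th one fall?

21 October 2042

The 48th occurrence is 47 intervals after the first: 47 × 6 = 282 days after 12 January 2042.
January has 31 days — 19 days to the end of January leaves 263.
February has 28 days (235 left).
March has 31 days (204 left).
April has 30 days (174 left).
May has 31 days (143 left).
June has 30 days (113 left).
July has 31 days (82 left).
August has 31 days (51 left).
September has 30 days (21 left).
21 days into October → 21 October 2042.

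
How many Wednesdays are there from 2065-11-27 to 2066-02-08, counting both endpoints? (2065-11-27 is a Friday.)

2065-11-27 is a Friday; the first Wednesday on or after it is 2065-12-02 (5 days later).
From 2065-12-02 to 2066-02-08: 29 + 31 + 8 = 68 days (rest of December, January, February).
68 ÷ 7 = 9 full weeks with remainder 5, so 9 more Wednesdays after the first → 10.

10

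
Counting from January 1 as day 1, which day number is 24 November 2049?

Days in months before November: 31 + 28 + 31 + 30 + 31 + 30 + 31 + 31 + 30 + 31 = 304.
Plus 24 days into November → day 328.

328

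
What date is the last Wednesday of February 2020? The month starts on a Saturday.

February 26, 2020

February 2020 begins on a Saturday, so the first Wednesday is February 5 (4 days later).
February 2020 has 29 days. Adding weeks: 5, 12, 19, 26 — the last one ≤ 29 is the 26th.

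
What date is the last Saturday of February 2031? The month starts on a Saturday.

February 2031 begins on a Saturday, so the first Saturday is February 1.
February 2031 has 28 days. Adding weeks: 1, 8, 15, 22 — the last one ≤ 28 is the 22nd.

February 22, 2031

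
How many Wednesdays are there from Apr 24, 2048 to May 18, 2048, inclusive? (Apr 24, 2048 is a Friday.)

3

Apr 24, 2048 is a Friday; the first Wednesday on or after it is Apr 29, 2048 (5 days later).
From Apr 29, 2048 to May 18, 2048: 1 + 18 = 19 days (rest of Apr, May).
19 ÷ 7 = 2 full weeks with remainder 5, so 2 more Wednesdays after the first → 3.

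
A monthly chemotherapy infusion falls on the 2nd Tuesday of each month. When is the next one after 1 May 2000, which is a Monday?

9 May 2000

May 2000 starts on a Monday; its first Tuesday is the 2nd, so the 2nd Tuesday is the 9th — 9 May 2000.
9 May 2000 is after 1 May 2000, so that is the next one.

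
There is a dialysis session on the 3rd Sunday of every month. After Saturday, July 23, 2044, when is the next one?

July 2044 starts on a Friday; its first Sunday is the 3rd, so the 3rd Sunday is the 17th — July 17, 2044.
That is not after July 23, 2044, so look at August 2044.
August 2044 starts on a Monday; its first Sunday is the 7th, so the 3rd Sunday is the 21st — August 21, 2044.

August 21, 2044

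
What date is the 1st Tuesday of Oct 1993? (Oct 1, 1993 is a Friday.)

Oct 5, 1993

Oct 1993 begins on a Friday, so the first Tuesday is Oct 5 (4 days later).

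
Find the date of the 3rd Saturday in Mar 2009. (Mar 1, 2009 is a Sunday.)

Mar 21, 2009

Mar 2009 begins on a Sunday, so the first Saturday is Mar 7 (6 days later).
The 3rd Saturday is 2 weeks later: 7 + 14 = 21.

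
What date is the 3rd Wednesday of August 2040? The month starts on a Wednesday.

August 2040 begins on a Wednesday, so the first Wednesday is August 1.
The 3rd Wednesday is 2 weeks later: 1 + 14 = 15.

15 August 2040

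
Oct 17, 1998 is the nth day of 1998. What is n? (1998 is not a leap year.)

290

Days in months before Oct: 31 + 28 + 31 + 30 + 31 + 30 + 31 + 31 + 30 = 273.
Plus 17 days into Oct → day 290.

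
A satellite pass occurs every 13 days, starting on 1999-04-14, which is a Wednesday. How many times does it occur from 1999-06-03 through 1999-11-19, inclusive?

Occurrences land 13·i days after 1999-04-14 for i = 0, 1, 2, …
1999-06-03 is 50 days after the start; 50 ÷ 13 = 3 remainder 11; since the remainder is 11, round up to i = 4. First occurrence in the window: #5 on 1999-06-05 (4×13 = 52 days in).
1999-11-19 is 219 days after the start; 219 ÷ 13 = 16 remainder 11. Last occurrence in the window: #17 on 1999-11-08.
Occurrences #5 through #17: 13 in total.

13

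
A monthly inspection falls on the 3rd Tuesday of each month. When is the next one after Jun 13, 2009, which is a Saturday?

Jun 2009 starts on a Monday; its first Tuesday is the 2nd, so the 3rd Tuesday is the 16th — Jun 16, 2009.
Jun 16, 2009 is after Jun 13, 2009, so that is the next one.

Jun 16, 2009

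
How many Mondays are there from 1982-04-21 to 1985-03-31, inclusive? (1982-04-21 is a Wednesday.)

1982-04-21 is a Wednesday; the first Monday on or after it is 1982-04-26 (5 days later).
From 1982-04-26 to 1985-03-31: 249 + 365 + 366 + 90 = 1070 days (rest of 1982, 1983, 1984, to 1985-03-31 in 1985).
1070 ÷ 7 = 152 full weeks with remainder 6, so 152 more Mondays after the first → 153.

153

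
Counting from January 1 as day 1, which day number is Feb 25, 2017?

Days in months before Feb: 31 = 31.
Plus 25 days into Feb → day 56.

56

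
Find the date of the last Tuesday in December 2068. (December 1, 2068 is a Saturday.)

December 25, 2068

December 2068 begins on a Saturday, so the first Tuesday is December 4 (3 days later).
December 2068 has 31 days. Adding weeks: 4, 11, 18, 25 — the last one ≤ 31 is the 25th.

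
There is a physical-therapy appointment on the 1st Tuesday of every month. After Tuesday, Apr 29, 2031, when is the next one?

May 6, 2031

Apr 2031 starts on a Tuesday, so its 1st Tuesday is Apr 1, 2031.
That is not after Apr 29, 2031, so look at May 2031.
May 2031 starts on a Thursday, so its 1st Tuesday is May 6, 2031 (5 days in).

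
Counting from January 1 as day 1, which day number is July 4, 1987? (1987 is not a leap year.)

185

Days in months before July: 31 + 28 + 31 + 30 + 31 + 30 = 181.
Plus 4 days into July → day 185.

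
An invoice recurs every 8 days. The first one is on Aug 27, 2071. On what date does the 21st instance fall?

Feb 3, 2072

The 21st occurrence is 20 intervals after the first: 20 × 8 = 160 days after Aug 27, 2071.
Aug has 31 days — 4 days to the end of Aug leaves 156.
Sep has 30 days (126 left).
Oct has 31 days (95 left).
Nov has 30 days (65 left).
Dec has 31 days (34 left).
Jan has 31 days (3 left).
3 days into Feb → Feb 3, 2072.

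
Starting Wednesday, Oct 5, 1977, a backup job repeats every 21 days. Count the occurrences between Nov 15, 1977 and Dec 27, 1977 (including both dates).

Occurrences land 21·i days after Oct 5, 1977 for i = 0, 1, 2, …
Nov 15, 1977 is 41 days after the start; 41 ÷ 21 = 1 remainder 20; since the remainder is 20, round up to i = 2. First occurrence in the window: #3 on Nov 16, 1977 (2×21 = 42 days in).
Dec 27, 1977 is 83 days after the start; 83 ÷ 21 = 3 remainder 20. Last occurrence in the window: #4 on Dec 7, 1977.
Occurrences #3 through #4: 2 in total.

2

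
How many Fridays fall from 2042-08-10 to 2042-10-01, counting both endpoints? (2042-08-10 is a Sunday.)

2042-08-10 is a Sunday; the first Friday on or after it is 2042-08-15 (5 days later).
From 2042-08-15 to 2042-10-01: 16 + 30 + 1 = 47 days (rest of August, September, October).
47 ÷ 7 = 6 full weeks with remainder 5, so 6 more Fridays after the first → 7.

7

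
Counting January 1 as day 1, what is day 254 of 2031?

11 September 2031

January has 31 days (254 − 31 = 223 remain).
February has 28 days (223 − 28 = 195 remain).
March has 31 days (195 − 31 = 164 remain).
April has 30 days (164 − 30 = 134 remain).
May has 31 days (134 − 31 = 103 remain).
June has 30 days (103 − 30 = 73 remain).
July has 31 days (73 − 31 = 42 remain).
August has 31 days (42 − 31 = 11 remain).
11 into September → September 11.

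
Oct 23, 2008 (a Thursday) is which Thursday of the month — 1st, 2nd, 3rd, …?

Day 23 falls in week ⌈23/7⌉ of the month.
Days 1–7 hold the 1st Thursday, 8–14 the 2nd, 15–21 the 3rd, 22–28 the 4th, 29–31 the 5th.
23 is in the range for the 4th.

4th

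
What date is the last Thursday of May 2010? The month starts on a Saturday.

2010-05-27

May 2010 begins on a Saturday, so the first Thursday is May 6 (5 days later).
May 2010 has 31 days. Adding weeks: 6, 13, 20, 27 — the last one ≤ 31 is the 27th.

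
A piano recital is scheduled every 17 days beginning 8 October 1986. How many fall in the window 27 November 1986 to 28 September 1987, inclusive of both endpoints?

Occurrences land 17·i days after 8 October 1986 for i = 0, 1, 2, …
27 November 1986 is 50 days after the start; 50 ÷ 17 = 2 remainder 16; since the remainder is 16, round up to i = 3. First occurrence in the window: #4 on 28 November 1986 (3×17 = 51 days in).
28 September 1987 is 355 days after the start; 355 ÷ 17 = 20 remainder 15. Last occurrence in the window: #21 on 13 September 1987.
Occurrences #4 through #21: 18 in total.

18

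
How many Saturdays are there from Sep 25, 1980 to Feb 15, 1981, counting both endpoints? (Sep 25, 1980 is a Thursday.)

Sep 25, 1980 is a Thursday; the first Saturday on or after it is Sep 27, 1980 (2 days later).
From Sep 27, 1980 to Feb 15, 1981: 3 + 31 + 30 + 31 + 31 + 15 = 141 days (rest of Sep, Oct, Nov, Dec, Jan, Feb).
141 ÷ 7 = 20 full weeks with remainder 1, so 20 more Saturdays after the first → 21.

21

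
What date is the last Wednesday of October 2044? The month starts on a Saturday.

October 2044 begins on a Saturday, so the first Wednesday is October 5 (4 days later).
October 2044 has 31 days. Adding weeks: 5, 12, 19, 26 — the last one ≤ 31 is the 26th.

26 October 2044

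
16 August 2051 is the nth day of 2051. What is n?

228

Days in months before August: 31 + 28 + 31 + 30 + 31 + 30 + 31 = 212.
Plus 16 days into August → day 228.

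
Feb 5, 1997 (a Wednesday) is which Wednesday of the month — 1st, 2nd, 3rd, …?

1st

Day 5 falls in week ⌈5/7⌉ of the month.
Days 1–7 hold the 1st Wednesday, 8–14 the 2nd, 15–21 the 3rd, 22–28 the 4th, 29–31 the 5th.
5 is in the range for the 1st.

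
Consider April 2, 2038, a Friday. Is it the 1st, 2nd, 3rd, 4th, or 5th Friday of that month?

Day 2 falls in week ⌈2/7⌉ of the month.
Days 1–7 hold the 1st Friday, 8–14 the 2nd, 15–21 the 3rd, 22–28 the 4th, 29–31 the 5th.
2 is in the range for the 1st.

1st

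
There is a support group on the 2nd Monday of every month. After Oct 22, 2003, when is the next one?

Nov 10, 2003

Oct 2003 starts on a Wednesday; its first Monday is the 6th, so the 2nd Monday is the 13th — Oct 13, 2003.
That is not after Oct 22, 2003, so look at Nov 2003.
Nov 2003 starts on a Saturday; its first Monday is the 3rd, so the 2nd Monday is the 10th — Nov 10, 2003.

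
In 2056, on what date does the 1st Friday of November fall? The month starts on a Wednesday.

2056-11-03

November 2056 begins on a Wednesday, so the first Friday is November 3 (2 days later).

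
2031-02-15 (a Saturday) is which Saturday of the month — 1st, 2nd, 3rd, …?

3rd

Day 15 falls in week ⌈15/7⌉ of the month.
Days 1–7 hold the 1st Saturday, 8–14 the 2nd, 15–21 the 3rd, 22–28 the 4th, 29–31 the 5th.
15 is in the range for the 3rd.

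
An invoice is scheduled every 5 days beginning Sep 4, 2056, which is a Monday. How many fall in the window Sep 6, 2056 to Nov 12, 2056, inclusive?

13

Occurrences land 5·i days after Sep 4, 2056 for i = 0, 1, 2, …
Sep 6, 2056 is 2 days after the start; 2 ÷ 5 = 0 remainder 2; since the remainder is 2, round up to i = 1. First occurrence in the window: #2 on Sep 9, 2056 (1×5 = 5 days in).
Nov 12, 2056 is 69 days after the start; 69 ÷ 5 = 13 remainder 4. Last occurrence in the window: #14 on Nov 8, 2056.
Occurrences #2 through #14: 13 in total.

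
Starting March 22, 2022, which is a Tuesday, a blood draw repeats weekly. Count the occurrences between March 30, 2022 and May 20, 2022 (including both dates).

Occurrences land 7·i days after March 22, 2022 for i = 0, 1, 2, …
March 30, 2022 is 8 days after the start; 8 ÷ 7 = 1 remainder 1; since the remainder is 1, round up to i = 2. First occurrence in the window: #3 on April 5, 2022 (2×7 = 14 days in).
May 20, 2022 is 59 days after the start; 59 ÷ 7 = 8 remainder 3. Last occurrence in the window: #9 on May 17, 2022.
Occurrences #3 through #9: 7 in total.

7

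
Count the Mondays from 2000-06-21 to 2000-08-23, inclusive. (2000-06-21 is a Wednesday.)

2000-06-21 is a Wednesday; the first Monday on or after it is 2000-06-26 (5 days later).
From 2000-06-26 to 2000-08-23: 4 + 31 + 23 = 58 days (rest of June, July, August).
58 ÷ 7 = 8 full weeks with remainder 2, so 8 more Mondays after the first → 9.

9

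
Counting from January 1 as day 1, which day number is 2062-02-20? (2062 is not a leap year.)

Days in months before February: 31 = 31.
Plus 20 days into February → day 51.

51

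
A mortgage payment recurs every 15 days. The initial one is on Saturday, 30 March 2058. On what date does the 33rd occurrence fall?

23 July 2059

The 33rd occurrence is 32 intervals after the first: 32 × 15 = 480 days after 30 March 2058.
March has 31 days — 1 day to the end of March leaves 479.
From end of March to end of 2058 is 275 days (204 left).
January has 31 days (173 left).
February has 28 days (145 left).
March has 31 days (114 left).
April has 30 days (84 left).
May has 31 days (53 left).
June has 30 days (23 left).
23 days into July → 23 July 2059.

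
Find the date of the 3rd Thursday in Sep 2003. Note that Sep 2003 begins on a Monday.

Sep 18, 2003

Sep 2003 begins on a Monday, so the first Thursday is Sep 4 (3 days later).
The 3rd Thursday is 2 weeks later: 4 + 14 = 18.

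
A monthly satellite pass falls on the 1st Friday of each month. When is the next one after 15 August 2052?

6 September 2052

August 2052 starts on a Thursday, so its 1st Friday is 2 August 2052 (1 day in).
That is not after 15 August 2052, so look at September 2052.
September 2052 starts on a Sunday, so its 1st Friday is 6 September 2052 (5 days in).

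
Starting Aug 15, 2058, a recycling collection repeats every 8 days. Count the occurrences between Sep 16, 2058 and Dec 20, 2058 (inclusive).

12

Occurrences land 8·i days after Aug 15, 2058 for i = 0, 1, 2, …
Sep 16, 2058 is 32 days after the start; 32 ÷ 8 = 4 remainder 0. First occurrence in the window: #5 on Sep 16, 2058 (4×8 = 32 days in).
Dec 20, 2058 is 127 days after the start; 127 ÷ 8 = 15 remainder 7. Last occurrence in the window: #16 on Dec 13, 2058.
Occurrences #5 through #16: 12 in total.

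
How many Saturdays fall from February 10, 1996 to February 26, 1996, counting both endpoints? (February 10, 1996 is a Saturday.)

February 10, 1996 is a Saturday; the first Saturday on or after it is February 10, 1996.
From February 10, 1996 to February 26, 1996 is 26 − 10 = 16 days.
16 ÷ 7 = 2 full weeks with remainder 2, so 2 more Saturdays after the first → 3.

3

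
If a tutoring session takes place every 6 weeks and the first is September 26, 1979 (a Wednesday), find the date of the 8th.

July 16, 1980

The 8th occurrence is 7 intervals after the first: 7 × 42 = 294 days after September 26, 1979.
September has 30 days — 4 days to the end of September leaves 290.
October has 31 days (259 left).
November has 30 days (229 left).
December has 31 days (198 left).
January has 31 days (167 left).
February has 29 days (138 left).
March has 31 days (107 left).
April has 30 days (77 left).
May has 31 days (46 left).
June has 30 days (16 left).
16 days into July → July 16, 1980.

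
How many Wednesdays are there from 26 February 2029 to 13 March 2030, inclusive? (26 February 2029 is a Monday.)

26 February 2029 is a Monday; the first Wednesday on or after it is 28 February 2029 (2 days later).
From 28 February 2029 to 13 March 2030: 306 + 72 = 378 days (rest of 2029, to 13 March 2030 in 2030).
378 ÷ 7 = 54 full weeks with remainder 0, so 54 more Wednesdays after the first → 55.

55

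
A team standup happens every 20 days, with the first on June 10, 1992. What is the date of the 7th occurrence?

The 7th occurrence is 6 intervals after the first: 6 × 20 = 120 days after June 10, 1992.
June has 30 days — 20 days to the end of June leaves 100.
July has 31 days (69 left).
August has 31 days (38 left).
September has 30 days (8 left).
8 days into October → October 8, 1992.

October 8, 1992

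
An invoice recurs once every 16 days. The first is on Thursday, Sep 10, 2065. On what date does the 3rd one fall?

Oct 12, 2065

The 3rd occurrence is 2 intervals after the first: 2 × 16 = 32 days after Sep 10, 2065.
Sep has 30 days — 20 days to the end of Sep leaves 12.
12 days into Oct → Oct 12, 2065.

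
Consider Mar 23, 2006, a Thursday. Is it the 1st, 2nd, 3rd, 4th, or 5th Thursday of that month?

Day 23 falls in week ⌈23/7⌉ of the month.
Days 1–7 hold the 1st Thursday, 8–14 the 2nd, 15–21 the 3rd, 22–28 the 4th, 29–31 the 5th.
23 is in the range for the 4th.

4th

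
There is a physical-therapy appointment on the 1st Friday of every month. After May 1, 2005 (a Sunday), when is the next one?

May 2005 starts on a Sunday, so its 1st Friday is May 6, 2005 (5 days in).
May 6, 2005 is after May 1, 2005, so that is the next one.

May 6, 2005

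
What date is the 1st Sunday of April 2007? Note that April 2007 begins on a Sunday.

April 2007 begins on a Sunday, so the first Sunday is April 1.

1 April 2007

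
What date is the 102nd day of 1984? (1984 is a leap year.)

1984-04-11

January has 31 days (102 − 31 = 71 remain).
February has 29 days (71 − 29 = 42 remain).
March has 31 days (42 − 31 = 11 remain).
11 into April → April 11.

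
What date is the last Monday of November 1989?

November 1989 begins on a Wednesday, so the first Monday is November 6 (5 days later).
November 1989 has 30 days. Adding weeks: 6, 13, 20, 27 — the last one ≤ 30 is the 27th.

1989-11-27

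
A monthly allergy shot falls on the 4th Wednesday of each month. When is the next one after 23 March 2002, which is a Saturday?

March 2002 starts on a Friday; its first Wednesday is the 6th, so the 4th Wednesday is the 27th — 27 March 2002.
27 March 2002 is after 23 March 2002, so that is the next one.

27 March 2002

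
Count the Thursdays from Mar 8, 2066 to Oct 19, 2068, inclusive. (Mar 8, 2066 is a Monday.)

137

Mar 8, 2066 is a Monday; the first Thursday on or after it is Mar 11, 2066 (3 days later).
From Mar 11, 2066 to Oct 19, 2068: 295 + 365 + 293 = 953 days (rest of 2066, 2067, to Oct 19, 2068 in 2068).
953 ÷ 7 = 136 full weeks with remainder 1, so 136 more Thursdays after the first → 137.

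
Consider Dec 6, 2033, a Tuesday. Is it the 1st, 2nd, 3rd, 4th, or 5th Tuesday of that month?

1st

Day 6 falls in week ⌈6/7⌉ of the month.
Days 1–7 hold the 1st Tuesday, 8–14 the 2nd, 15–21 the 3rd, 22–28 the 4th, 29–31 the 5th.
6 is in the range for the 1st.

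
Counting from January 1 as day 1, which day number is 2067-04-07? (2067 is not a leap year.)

97

Days in months before April: 31 + 28 + 31 = 90.
Plus 7 days into April → day 97.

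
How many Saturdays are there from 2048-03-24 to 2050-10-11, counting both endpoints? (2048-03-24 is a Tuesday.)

133

2048-03-24 is a Tuesday; the first Saturday on or after it is 2048-03-28 (4 days later).
From 2048-03-28 to 2050-10-11: 278 + 365 + 284 = 927 days (rest of 2048, 2049, to 2050-10-11 in 2050).
927 ÷ 7 = 132 full weeks with remainder 3, so 132 more Saturdays after the first → 133.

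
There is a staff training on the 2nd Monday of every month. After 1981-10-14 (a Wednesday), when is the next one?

1981-11-09

October 1981 starts on a Thursday; its first Monday is the 5th, so the 2nd Monday is the 12th — 1981-10-12.
That is not after 1981-10-14, so look at November 1981.
November 1981 starts on a Sunday; its first Monday is the 2nd, so the 2nd Monday is the 9th — 1981-11-09.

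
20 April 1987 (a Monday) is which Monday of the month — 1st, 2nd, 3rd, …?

3rd

Day 20 falls in week ⌈20/7⌉ of the month.
Days 1–7 hold the 1st Monday, 8–14 the 2nd, 15–21 the 3rd, 22–28 the 4th, 29–31 the 5th.
20 is in the range for the 3rd.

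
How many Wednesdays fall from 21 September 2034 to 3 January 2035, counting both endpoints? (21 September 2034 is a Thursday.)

15

21 September 2034 is a Thursday; the first Wednesday on or after it is 27 September 2034 (6 days later).
From 27 September 2034 to 3 January 2035: 3 + 31 + 30 + 31 + 3 = 98 days (rest of September, October, November, December, January).
98 ÷ 7 = 14 full weeks with remainder 0, so 14 more Wednesdays after the first → 15.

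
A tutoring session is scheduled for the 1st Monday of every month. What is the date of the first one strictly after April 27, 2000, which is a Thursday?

May 1, 2000

April 2000 starts on a Saturday, so its 1st Monday is April 3, 2000 (2 days in).
That is not after April 27, 2000, so look at May 2000.
May 2000 starts on a Monday, so its 1st Monday is May 1, 2000.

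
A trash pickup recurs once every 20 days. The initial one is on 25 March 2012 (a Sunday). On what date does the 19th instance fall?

The 19th occurrence is 18 intervals after the first: 18 × 20 = 360 days after 25 March 2012.
March has 31 days — 6 days to the end of March leaves 354.
April has 30 days (324 left).
May has 31 days (293 left).
June has 30 days (263 left).
July has 31 days (232 left).
August has 31 days (201 left).
September has 30 days (171 left).
October has 31 days (140 left).
November has 30 days (110 left).
December has 31 days (79 left).
January has 31 days (48 left).
February has 28 days (20 left).
20 days into March → 20 March 2013.

20 March 2013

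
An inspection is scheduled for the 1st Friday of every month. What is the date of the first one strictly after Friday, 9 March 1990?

6 April 1990

March 1990 starts on a Thursday, so its 1st Friday is 2 March 1990 (1 day in).
That is not after 9 March 1990, so look at April 1990.
April 1990 starts on a Sunday, so its 1st Friday is 6 April 1990 (5 days in).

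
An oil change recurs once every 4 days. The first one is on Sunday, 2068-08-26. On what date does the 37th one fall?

2069-01-17

The 37th occurrence is 36 intervals after the first: 36 × 4 = 144 days after 2068-08-26.
August has 31 days — 5 days to the end of August leaves 139.
September has 30 days (109 left).
October has 31 days (78 left).
November has 30 days (48 left).
December has 31 days (17 left).
17 days into January → 2069-01-17.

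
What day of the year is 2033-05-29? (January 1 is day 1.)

149

Days in months before May: 31 + 28 + 31 + 30 = 120.
Plus 29 days into May → day 149.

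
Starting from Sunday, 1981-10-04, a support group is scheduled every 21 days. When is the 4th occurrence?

1981-12-06

The 4th occurrence is 3 intervals after the first: 3 × 21 = 63 days after 1981-10-04.
October has 31 days — 27 days to the end of October leaves 36.
November has 30 days (6 left).
6 days into December → 1981-12-06.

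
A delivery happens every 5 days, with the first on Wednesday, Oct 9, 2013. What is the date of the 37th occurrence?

Apr 7, 2014

The 37th occurrence is 36 intervals after the first: 36 × 5 = 180 days after Oct 9, 2013.
Oct has 31 days — 22 days to the end of Oct leaves 158.
Nov has 30 days (128 left).
Dec has 31 days (97 left).
Jan has 31 days (66 left).
Feb has 28 days (38 left).
Mar has 31 days (7 left).
7 days into Apr → Apr 7, 2014.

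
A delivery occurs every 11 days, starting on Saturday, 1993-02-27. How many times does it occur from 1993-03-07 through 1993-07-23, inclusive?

Occurrences land 11·i days after 1993-02-27 for i = 0, 1, 2, …
1993-03-07 is 8 days after the start; 8 ÷ 11 = 0 remainder 8; since the remainder is 8, round up to i = 1. First occurrence in the window: #2 on 1993-03-10 (1×11 = 11 days in).
1993-07-23 is 146 days after the start; 146 ÷ 11 = 13 remainder 3. Last occurrence in the window: #14 on 1993-07-20.
Occurrences #2 through #14: 13 in total.

13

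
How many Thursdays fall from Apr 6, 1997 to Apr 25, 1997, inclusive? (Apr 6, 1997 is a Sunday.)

3

Apr 6, 1997 is a Sunday; the first Thursday on or after it is Apr 10, 1997 (4 days later).
From Apr 10, 1997 to Apr 25, 1997 is 25 − 10 = 15 days.
15 ÷ 7 = 2 full weeks with remainder 1, so 2 more Thursdays after the first → 3.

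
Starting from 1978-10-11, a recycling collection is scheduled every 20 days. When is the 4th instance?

1978-12-10

The 4th occurrence is 3 intervals after the first: 3 × 20 = 60 days after 1978-10-11.
October has 31 days — 20 days to the end of October leaves 40.
November has 30 days (10 left).
10 days into December → 1978-12-10.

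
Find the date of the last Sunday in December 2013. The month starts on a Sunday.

December 2013 begins on a Sunday, so the first Sunday is December 1.
December 2013 has 31 days. Adding weeks: 1, 8, 15, 22, 29 — the last one ≤ 31 is the 29th.

29 December 2013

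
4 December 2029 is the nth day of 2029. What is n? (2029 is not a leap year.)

338

Days in months before December: 31 + 28 + 31 + 30 + 31 + 30 + 31 + 31 + 30 + 31 + 30 = 334.
Plus 4 days into December → day 338.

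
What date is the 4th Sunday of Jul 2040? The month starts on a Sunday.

Jul 22, 2040

Jul 2040 begins on a Sunday, so the first Sunday is Jul 1.
The 4th Sunday is 3 weeks later: 1 + 21 = 22.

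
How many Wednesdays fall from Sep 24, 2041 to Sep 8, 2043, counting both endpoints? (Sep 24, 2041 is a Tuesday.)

102

Sep 24, 2041 is a Tuesday; the first Wednesday on or after it is Sep 25, 2041 (1 day later).
From Sep 25, 2041 to Sep 8, 2043: 97 + 365 + 251 = 713 days (rest of 2041, 2042, to Sep 8, 2043 in 2043).
713 ÷ 7 = 101 full weeks with remainder 6, so 101 more Wednesdays after the first → 102.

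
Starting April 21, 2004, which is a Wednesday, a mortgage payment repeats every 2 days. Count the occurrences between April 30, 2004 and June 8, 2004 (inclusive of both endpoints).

Occurrences land 2·i days after April 21, 2004 for i = 0, 1, 2, …
April 30, 2004 is 9 days after the start; 9 ÷ 2 = 4 remainder 1; since the remainder is 1, round up to i = 5. First occurrence in the window: #6 on May 1, 2004 (5×2 = 10 days in).
June 8, 2004 is 48 days after the start; 48 ÷ 2 = 24 remainder 0. Last occurrence in the window: #25 on June 8, 2004.
Occurrences #6 through #25: 20 in total.

20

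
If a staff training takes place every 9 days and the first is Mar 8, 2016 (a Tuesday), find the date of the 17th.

Jul 30, 2016

The 17th occurrence is 16 intervals after the first: 16 × 9 = 144 days after Mar 8, 2016.
Mar has 31 days — 23 days to the end of Mar leaves 121.
Apr has 30 days (91 left).
May has 31 days (60 left).
Jun has 30 days (30 left).
30 days into Jul → Jul 30, 2016.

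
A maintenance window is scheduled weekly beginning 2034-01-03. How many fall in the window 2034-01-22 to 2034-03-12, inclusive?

7

Occurrences land 7·i days after 2034-01-03 for i = 0, 1, 2, …
2034-01-22 is 19 days after the start; 19 ÷ 7 = 2 remainder 5; since the remainder is 5, round up to i = 3. First occurrence in the window: #4 on 2034-01-24 (3×7 = 21 days in).
2034-03-12 is 68 days after the start; 68 ÷ 7 = 9 remainder 5. Last occurrence in the window: #10 on 2034-03-07.
Occurrences #4 through #10: 7 in total.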